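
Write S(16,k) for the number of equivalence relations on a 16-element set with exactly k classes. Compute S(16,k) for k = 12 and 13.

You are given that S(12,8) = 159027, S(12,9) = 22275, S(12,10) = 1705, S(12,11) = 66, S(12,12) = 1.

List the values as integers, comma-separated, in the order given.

2757118, 165620

r13: T_13,9=9×22275+159027=359502; T_13,10=10×1705+22275=39325; T_13,11=11×66+1705=2431; T_13,12=12×1+66=78; T_13,13=13×0+1=1
r14: T_14,10=10×39325+359502=752752; T_14,11=11×2431+39325=66066; T_14,12=12×78+2431=3367; T_14,13=13×1+78=91
r15: T_15,11=11×66066+752752=1479478; T_15,12=12×3367+66066=106470; T_15,13=13×91+3367=4550
r16: T_16,12=12×106470+1479478=2757118; T_16,13=13×4550+106470=165620
Read S(16,12) = 2757118, S(16,13) = 165620.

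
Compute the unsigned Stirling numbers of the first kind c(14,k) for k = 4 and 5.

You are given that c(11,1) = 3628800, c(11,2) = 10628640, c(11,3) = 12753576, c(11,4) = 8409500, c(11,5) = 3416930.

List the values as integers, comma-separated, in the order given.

[12] T[12,2]:11*10628640+3628800=120543840 · T[12,3]:11*12753576+10628640=150917976 · T[12,4]:11*8409500+12753576=105258076 · T[12,5]:11*3416930+8409500=45995730
[13] T[13,3]:12*150917976+120543840=1931559552 · T[13,4]:12*105258076+150917976=1414014888 · T[13,5]:12*45995730+105258076=657206836
[14] T[14,4]:13*1414014888+1931559552=20313753096 · T[14,5]:13*657206836+1414014888=9957703756
Read c(14,4) = 20313753096, c(14,5) = 9957703756.

20313753096, 9957703756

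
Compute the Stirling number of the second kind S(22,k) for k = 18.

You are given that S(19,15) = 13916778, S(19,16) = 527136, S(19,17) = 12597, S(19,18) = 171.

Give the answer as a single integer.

53374629

row 20: T[20][16]=16·527136+13916778=22350954  T[20][17]=17·12597+527136=741285  T[20][18]=18·171+12597=15675
row 21: T[21][17]=17·741285+22350954=34952799  T[21][18]=18·15675+741285=1023435
row 22: T[22][18]=18·1023435+34952799=53374629
Read S(22,18) = 53374629.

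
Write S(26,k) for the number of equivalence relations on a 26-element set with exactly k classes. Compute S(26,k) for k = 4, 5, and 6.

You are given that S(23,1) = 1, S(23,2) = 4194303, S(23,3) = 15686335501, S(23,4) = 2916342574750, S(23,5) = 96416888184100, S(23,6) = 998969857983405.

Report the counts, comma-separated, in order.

@24  (24,2):4194303·2+1→8388607, (24,3):15686335501·3+4194303→47063200806, (24,4):2916342574750·4+15686335501→11681056634501, (24,5):96416888184100·5+2916342574750→485000783495250, (24,6):998969857983405·6+96416888184100→6090236036084530
@25  (25,3):47063200806·3+8388607→141197991025, (25,4):11681056634501·4+47063200806→46771289738810, (25,5):485000783495250·5+11681056634501→2436684974110751, (25,6):6090236036084530·6+485000783495250→37026417000002430
@26  (26,4):46771289738810·4+141197991025→187226356946265, (26,5):2436684974110751·5+46771289738810→12230196160292565, (26,6):37026417000002430·6+2436684974110751→224595186974125331
Read S(26,4) = 187226356946265, S(26,5) = 12230196160292565, S(26,6) = 224595186974125331.

187226356946265, 12230196160292565, 224595186974125331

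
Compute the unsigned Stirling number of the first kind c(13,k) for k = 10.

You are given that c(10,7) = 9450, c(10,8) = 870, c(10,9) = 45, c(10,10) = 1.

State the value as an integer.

55770

row 11: T[11][8]=10·870+9450=18150  T[11][9]=10·45+870=1320  T[11][10]=10·1+45=55
row 12: T[12][9]=11·1320+18150=32670  T[12][10]=11·55+1320=1925
row 13: T[13][10]=12·1925+32670=55770
Read c(13,10) = 55770.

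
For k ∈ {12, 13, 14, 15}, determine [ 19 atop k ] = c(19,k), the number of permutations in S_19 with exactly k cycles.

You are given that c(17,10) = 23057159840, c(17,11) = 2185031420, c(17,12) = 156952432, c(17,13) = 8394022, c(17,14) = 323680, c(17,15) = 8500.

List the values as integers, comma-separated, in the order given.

r18: T_18,11=17×2185031420+23057159840=60202693980; T_18,12=17×156952432+2185031420=4853222764; T_18,13=17×8394022+156952432=299650806; T_18,14=17×323680+8394022=13896582; T_18,15=17×8500+323680=468180
r19: T_19,12=18×4853222764+60202693980=147560703732; T_19,13=18×299650806+4853222764=10246937272; T_19,14=18×13896582+299650806=549789282; T_19,15=18×468180+13896582=22323822
Read c(19,12) = 147560703732, c(19,13) = 10246937272, c(19,14) = 549789282, c(19,15) = 22323822.

147560703732, 10246937272, 549789282, 22323822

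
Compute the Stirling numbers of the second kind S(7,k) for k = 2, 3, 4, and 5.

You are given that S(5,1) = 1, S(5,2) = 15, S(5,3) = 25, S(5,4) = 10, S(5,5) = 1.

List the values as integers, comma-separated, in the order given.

63, 301, 350, 140

[6] T[6,1]:1*1+0=1 · T[6,2]:2*15+1=31 · T[6,3]:3*25+15=90 · T[6,4]:4*10+25=65 · T[6,5]:5*1+10=15
[7] T[7,2]:2*31+1=63 · T[7,3]:3*90+31=301 · T[7,4]:4*65+90=350 · T[7,5]:5*15+65=140
Read S(7,2) = 63, S(7,3) = 301, S(7,4) = 350, S(7,5) = 140.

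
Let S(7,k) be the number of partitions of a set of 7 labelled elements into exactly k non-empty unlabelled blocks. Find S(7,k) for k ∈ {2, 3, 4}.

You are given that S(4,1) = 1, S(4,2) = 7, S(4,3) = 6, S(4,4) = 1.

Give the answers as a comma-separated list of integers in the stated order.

63, 301, 350

[5] T[5,1]:1*1+0=1 · T[5,2]:2*7+1=15 · T[5,3]:3*6+7=25 · T[5,4]:4*1+6=10
[6] T[6,1]:1*1+0=1 · T[6,2]:2*15+1=31 · T[6,3]:3*25+15=90 · T[6,4]:4*10+25=65
[7] T[7,2]:2*31+1=63 · T[7,3]:3*90+31=301 · T[7,4]:4*65+90=350
Read S(7,2) = 63, S(7,3) = 301, S(7,4) = 350.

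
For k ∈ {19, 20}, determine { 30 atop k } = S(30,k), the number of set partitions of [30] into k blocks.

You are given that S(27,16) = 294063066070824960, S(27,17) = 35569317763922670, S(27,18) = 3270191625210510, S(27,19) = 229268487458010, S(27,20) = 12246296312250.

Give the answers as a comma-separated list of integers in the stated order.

7145845579888333500, 581535955088511150

row 28: T[28][17]=17·35569317763922670+294063066070824960=898741468057510350  T[28][18]=18·3270191625210510+35569317763922670=94432767017711850  T[28][19]=19·229268487458010+3270191625210510=7626292886912700  T[28][20]=20·12246296312250+229268487458010=474194413703010
row 29: T[29][18]=18·94432767017711850+898741468057510350=2598531274376323650  T[29][19]=19·7626292886912700+94432767017711850=239332331869053150  T[29][20]=20·474194413703010+7626292886912700=17110181160972900
row 30: T[30][19]=19·239332331869053150+2598531274376323650=7145845579888333500  T[30][20]=20·17110181160972900+239332331869053150=581535955088511150
Read S(30,19) = 7145845579888333500, S(30,20) = 581535955088511150.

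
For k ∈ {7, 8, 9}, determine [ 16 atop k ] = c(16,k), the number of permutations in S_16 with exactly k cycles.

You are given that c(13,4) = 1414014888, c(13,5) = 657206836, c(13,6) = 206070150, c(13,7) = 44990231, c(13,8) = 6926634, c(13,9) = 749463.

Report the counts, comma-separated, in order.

272803210680, 54631129553, 8207628000

[14] T[14,5]:13*657206836+1414014888=9957703756 · T[14,6]:13*206070150+657206836=3336118786 · T[14,7]:13*44990231+206070150=790943153 · T[14,8]:13*6926634+44990231=135036473 · T[14,9]:13*749463+6926634=16669653
[15] T[15,6]:14*3336118786+9957703756=56663366760 · T[15,7]:14*790943153+3336118786=14409322928 · T[15,8]:14*135036473+790943153=2681453775 · T[15,9]:14*16669653+135036473=368411615
[16] T[16,7]:15*14409322928+56663366760=272803210680 · T[16,8]:15*2681453775+14409322928=54631129553 · T[16,9]:15*368411615+2681453775=8207628000
Read c(16,7) = 272803210680, c(16,8) = 54631129553, c(16,9) = 8207628000.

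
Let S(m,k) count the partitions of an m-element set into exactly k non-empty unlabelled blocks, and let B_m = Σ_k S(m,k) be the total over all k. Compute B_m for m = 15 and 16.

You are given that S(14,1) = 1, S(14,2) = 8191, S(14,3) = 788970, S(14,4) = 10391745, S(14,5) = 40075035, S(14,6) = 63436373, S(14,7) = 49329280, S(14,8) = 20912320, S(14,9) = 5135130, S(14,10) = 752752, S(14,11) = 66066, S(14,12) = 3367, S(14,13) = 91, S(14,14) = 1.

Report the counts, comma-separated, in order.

1382958545, 10480142147

row 15: T[15][1]=1·1+0=1  T[15][2]=2·8191+1=16383  T[15][3]=3·788970+8191=2375101  T[15][4]=4·10391745+788970=42355950  T[15][5]=5·40075035+10391745=210766920  T[15][6]=6·63436373+40075035=420693273  T[15][7]=7·49329280+63436373=408741333  T[15][8]=8·20912320+49329280=216627840  T[15][9]=9·5135130+20912320=67128490  T[15][10]=10·752752+5135130=12662650  T[15][11]=11·66066+752752=1479478  T[15][12]=12·3367+66066=106470  T[15][13]=13·91+3367=4550  T[15][14]=14·1+91=105  T[15][15]=15·0+1=1
row 16: T[16][1]=1·1+0=1  T[16][2]=2·16383+1=32767  T[16][3]=3·2375101+16383=7141686  T[16][4]=4·42355950+2375101=171798901  T[16][5]=5·210766920+42355950=1096190550  T[16][6]=6·420693273+210766920=2734926558  T[16][7]=7·408741333+420693273=3281882604  T[16][8]=8·216627840+408741333=2141764053  T[16][9]=9·67128490+216627840=820784250  T[16][10]=10·12662650+67128490=193754990  T[16][11]=11·1479478+12662650=28936908  T[16][12]=12·106470+1479478=2757118  T[16][13]=13·4550+106470=165620  T[16][14]=14·105+4550=6020  T[16][15]=15·1+105=120  T[16][16]=16·0+1=1
B_15 = ΣS(15,k) = 1+16383+2375101+42355950+210766920+420693273+408741333+216627840+67128490+12662650+1479478+106470+4550+105+1 = 1382958545
B_16 = ΣS(16,k) = 1+32767+7141686+171798901+1096190550+2734926558+3281882604+2141764053+820784250+193754990+28936908+2757118+165620+6020+120+1 = 10480142147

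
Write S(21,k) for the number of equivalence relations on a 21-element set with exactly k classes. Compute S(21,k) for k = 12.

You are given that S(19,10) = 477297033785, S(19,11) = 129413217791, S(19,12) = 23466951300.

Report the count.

6833042030178

i=20: T(20,11)=477297033785+11·129413217791=1900842429486 | T(20,12)=129413217791+12·23466951300=411016633391
i=21: T(21,12)=1900842429486+12·411016633391=6833042030178
Read S(21,12) = 6833042030178.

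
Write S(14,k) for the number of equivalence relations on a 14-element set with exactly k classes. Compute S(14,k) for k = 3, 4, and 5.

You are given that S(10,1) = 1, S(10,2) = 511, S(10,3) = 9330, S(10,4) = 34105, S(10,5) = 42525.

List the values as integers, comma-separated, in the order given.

788970, 10391745, 40075035

r11: T_11,1=1×1+0=1; T_11,2=2×511+1=1023; T_11,3=3×9330+511=28501; T_11,4=4×34105+9330=145750; T_11,5=5×42525+34105=246730
r12: T_12,1=1×1+0=1; T_12,2=2×1023+1=2047; T_12,3=3×28501+1023=86526; T_12,4=4×145750+28501=611501; T_12,5=5×246730+145750=1379400
r13: T_13,2=2×2047+1=4095; T_13,3=3×86526+2047=261625; T_13,4=4×611501+86526=2532530; T_13,5=5×1379400+611501=7508501
r14: T_14,3=3×261625+4095=788970; T_14,4=4×2532530+261625=10391745; T_14,5=5×7508501+2532530=40075035
Read S(14,3) = 788970, S(14,4) = 10391745, S(14,5) = 40075035.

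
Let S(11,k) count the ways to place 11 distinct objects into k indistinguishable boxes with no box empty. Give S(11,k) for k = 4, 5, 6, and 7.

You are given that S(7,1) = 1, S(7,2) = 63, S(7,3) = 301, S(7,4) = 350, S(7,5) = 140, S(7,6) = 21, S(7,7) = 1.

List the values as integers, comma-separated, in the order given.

@8  (8,1):1·1+0→1, (8,2):63·2+1→127, (8,3):301·3+63→966, (8,4):350·4+301→1701, (8,5):140·5+350→1050, (8,6):21·6+140→266, (8,7):1·7+21→28
@9  (9,2):127·2+1→255, (9,3):966·3+127→3025, (9,4):1701·4+966→7770, (9,5):1050·5+1701→6951, (9,6):266·6+1050→2646, (9,7):28·7+266→462
@10  (10,3):3025·3+255→9330, (10,4):7770·4+3025→34105, (10,5):6951·5+7770→42525, (10,6):2646·6+6951→22827, (10,7):462·7+2646→5880
@11  (11,4):34105·4+9330→145750, (11,5):42525·5+34105→246730, (11,6):22827·6+42525→179487, (11,7):5880·7+22827→63987
Read S(11,4) = 145750, S(11,5) = 246730, S(11,6) = 179487, S(11,7) = 63987.

145750, 246730, 179487, 63987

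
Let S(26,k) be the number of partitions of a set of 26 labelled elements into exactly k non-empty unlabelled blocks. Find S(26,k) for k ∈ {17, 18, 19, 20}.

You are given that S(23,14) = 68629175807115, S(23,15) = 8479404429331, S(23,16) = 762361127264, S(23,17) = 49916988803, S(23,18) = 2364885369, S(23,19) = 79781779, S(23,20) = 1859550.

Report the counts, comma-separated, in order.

1343731795378830, 107025546101760, 6433839018750, 290622864675

@24  (24,15):8479404429331·15+68629175807115→195820242247080, (24,16):762361127264·16+8479404429331→20677182465555, (24,17):49916988803·17+762361127264→1610949936915, (24,18):2364885369·18+49916988803→92484925445, (24,19):79781779·19+2364885369→3880739170, (24,20):1859550·20+79781779→116972779
@25  (25,16):20677182465555·16+195820242247080→526655161695960, (25,17):1610949936915·17+20677182465555→48063331393110, (25,18):92484925445·18+1610949936915→3275678594925, (25,19):3880739170·19+92484925445→166218969675, (25,20):116972779·20+3880739170→6220194750
@26  (26,17):48063331393110·17+526655161695960→1343731795378830, (26,18):3275678594925·18+48063331393110→107025546101760, (26,19):166218969675·19+3275678594925→6433839018750, (26,20):6220194750·20+166218969675→290622864675
Read S(26,17) = 1343731795378830, S(26,18) = 107025546101760, S(26,19) = 6433839018750, S(26,20) = 290622864675.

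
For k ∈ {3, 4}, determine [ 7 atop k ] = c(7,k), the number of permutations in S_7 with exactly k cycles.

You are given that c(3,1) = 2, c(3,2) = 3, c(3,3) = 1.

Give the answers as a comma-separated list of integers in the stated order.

1624, 735

[4] T[4,1]:3*2+0=6 · T[4,2]:3*3+2=11 · T[4,3]:3*1+3=6 · T[4,4]:3*0+1=1
[5] T[5,1]:4*6+0=24 · T[5,2]:4*11+6=50 · T[5,3]:4*6+11=35 · T[5,4]:4*1+6=10
[6] T[6,2]:5*50+24=274 · T[6,3]:5*35+50=225 · T[6,4]:5*10+35=85
[7] T[7,3]:6*225+274=1624 · T[7,4]:6*85+225=735
Read c(7,3) = 1624, c(7,4) = 735.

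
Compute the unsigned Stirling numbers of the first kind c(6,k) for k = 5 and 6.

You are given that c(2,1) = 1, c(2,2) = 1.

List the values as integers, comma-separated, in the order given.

i=3: T(3,2)=1+2·1=3 | T(3,3)=1+2·0=1
i=4: T(4,3)=3+3·1=6 | T(4,4)=1+3·0=1
i=5: T(5,4)=6+4·1=10 | T(5,5)=1+4·0=1
i=6: T(6,5)=10+5·1=15 | T(6,6)=1+5·0=1
Read c(6,5) = 15, c(6,6) = 1.

15, 1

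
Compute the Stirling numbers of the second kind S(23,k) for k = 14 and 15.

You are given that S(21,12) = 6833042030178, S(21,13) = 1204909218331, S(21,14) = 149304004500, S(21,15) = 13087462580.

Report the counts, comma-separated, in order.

68629175807115, 8479404429331

row 22: T[22][13]=13·1204909218331+6833042030178=22496861868481  T[22][14]=14·149304004500+1204909218331=3295165281331  T[22][15]=15·13087462580+149304004500=345615943200
row 23: T[23][14]=14·3295165281331+22496861868481=68629175807115  T[23][15]=15·345615943200+3295165281331=8479404429331
Read S(23,14) = 68629175807115, S(23,15) = 8479404429331.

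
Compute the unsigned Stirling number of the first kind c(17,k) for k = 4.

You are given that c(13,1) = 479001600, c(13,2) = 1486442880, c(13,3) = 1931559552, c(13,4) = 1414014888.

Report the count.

[14] T[14,1]:13*479001600+0=6227020800 · T[14,2]:13*1486442880+479001600=19802759040 · T[14,3]:13*1931559552+1486442880=26596717056 · T[14,4]:13*1414014888+1931559552=20313753096
[15] T[15,2]:14*19802759040+6227020800=283465647360 · T[15,3]:14*26596717056+19802759040=392156797824 · T[15,4]:14*20313753096+26596717056=310989260400
[16] T[16,3]:15*392156797824+283465647360=6165817614720 · T[16,4]:15*310989260400+392156797824=5056995703824
[17] T[17,4]:16*5056995703824+6165817614720=87077748875904
Read c(17,4) = 87077748875904.

87077748875904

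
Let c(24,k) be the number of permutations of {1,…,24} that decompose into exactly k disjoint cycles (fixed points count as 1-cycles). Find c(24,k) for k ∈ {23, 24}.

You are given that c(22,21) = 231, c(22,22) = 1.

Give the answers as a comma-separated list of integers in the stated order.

[23] T[23,22]:22*1+231=253 · T[23,23]:22*0+1=1
[24] T[24,23]:23*1+253=276 · T[24,24]:23*0+1=1
Read c(24,23) = 276, c(24,24) = 1.

276, 1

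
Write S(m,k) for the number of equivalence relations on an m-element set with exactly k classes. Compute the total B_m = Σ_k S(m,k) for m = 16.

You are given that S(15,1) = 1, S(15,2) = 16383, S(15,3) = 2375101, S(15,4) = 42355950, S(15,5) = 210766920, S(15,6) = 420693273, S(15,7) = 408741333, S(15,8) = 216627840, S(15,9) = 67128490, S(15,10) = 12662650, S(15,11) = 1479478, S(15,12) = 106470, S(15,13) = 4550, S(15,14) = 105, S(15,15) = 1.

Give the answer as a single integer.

10480142147

row 16: T[16][1]=1·1+0=1  T[16][2]=2·16383+1=32767  T[16][3]=3·2375101+16383=7141686  T[16][4]=4·42355950+2375101=171798901  T[16][5]=5·210766920+42355950=1096190550  T[16][6]=6·420693273+210766920=2734926558  T[16][7]=7·408741333+420693273=3281882604  T[16][8]=8·216627840+408741333=2141764053  T[16][9]=9·67128490+216627840=820784250  T[16][10]=10·12662650+67128490=193754990  T[16][11]=11·1479478+12662650=28936908  T[16][12]=12·106470+1479478=2757118  T[16][13]=13·4550+106470=165620  T[16][14]=14·105+4550=6020  T[16][15]=15·1+105=120  T[16][16]=16·0+1=1
B_16 = ΣS(16,k) = 1+32767+7141686+171798901+1096190550+2734926558+3281882604+2141764053+820784250+193754990+28936908+2757118+165620+6020+120+1 = 10480142147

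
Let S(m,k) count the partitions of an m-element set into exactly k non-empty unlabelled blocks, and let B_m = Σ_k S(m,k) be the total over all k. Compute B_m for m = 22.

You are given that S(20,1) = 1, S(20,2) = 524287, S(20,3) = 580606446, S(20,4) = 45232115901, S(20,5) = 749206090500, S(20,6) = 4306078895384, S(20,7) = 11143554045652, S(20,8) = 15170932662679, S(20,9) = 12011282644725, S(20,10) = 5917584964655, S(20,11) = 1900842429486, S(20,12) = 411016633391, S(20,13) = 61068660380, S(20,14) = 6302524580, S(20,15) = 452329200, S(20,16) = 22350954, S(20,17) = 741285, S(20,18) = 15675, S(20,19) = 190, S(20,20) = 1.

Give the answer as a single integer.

4506715738447323

[21] T[21,1]:1*1+0=1 · T[21,2]:2*524287+1=1048575 · T[21,3]:3*580606446+524287=1742343625 · T[21,4]:4*45232115901+580606446=181509070050 · T[21,5]:5*749206090500+45232115901=3791262568401 · T[21,6]:6*4306078895384+749206090500=26585679462804 · T[21,7]:7*11143554045652+4306078895384=82310957214948 · T[21,8]:8*15170932662679+11143554045652=132511015347084 · T[21,9]:9*12011282644725+15170932662679=123272476465204 · T[21,10]:10*5917584964655+12011282644725=71187132291275 · T[21,11]:11*1900842429486+5917584964655=26826851689001 · T[21,12]:12*411016633391+1900842429486=6833042030178 · T[21,13]:13*61068660380+411016633391=1204909218331 · T[21,14]:14*6302524580+61068660380=149304004500 · T[21,15]:15*452329200+6302524580=13087462580 · T[21,16]:16*22350954+452329200=809944464 · T[21,17]:17*741285+22350954=34952799 · T[21,18]:18*15675+741285=1023435 · T[21,19]:19*190+15675=19285 · T[21,20]:20*1+190=210 · T[21,21]:21*0+1=1
[22] T[22,1]:1*1+0=1 · T[22,2]:2*1048575+1=2097151 · T[22,3]:3*1742343625+1048575=5228079450 · T[22,4]:4*181509070050+1742343625=727778623825 · T[22,5]:5*3791262568401+181509070050=19137821912055 · T[22,6]:6*26585679462804+3791262568401=163305339345225 · T[22,7]:7*82310957214948+26585679462804=602762379967440 · T[22,8]:8*132511015347084+82310957214948=1142399079991620 · T[22,9]:9*123272476465204+132511015347084=1241963303533920 · T[22,10]:10*71187132291275+123272476465204=835143799377954 · T[22,11]:11*26826851689001+71187132291275=366282500870286 · T[22,12]:12*6833042030178+26826851689001=108823356051137 · T[22,13]:13*1204909218331+6833042030178=22496861868481 · T[22,14]:14*149304004500+1204909218331=3295165281331 · T[22,15]:15*13087462580+149304004500=345615943200 · T[22,16]:16*809944464+13087462580=26046574004 · T[22,17]:17*34952799+809944464=1404142047 · T[22,18]:18*1023435+34952799=53374629 · T[22,19]:19*19285+1023435=1389850 · T[22,20]:20*210+19285=23485 · T[22,21]:21*1+210=231 · T[22,22]:22*0+1=1
B_22 = ΣS(22,k) = 1+2097151+5228079450+727778623825+19137821912055+163305339345225+602762379967440+1142399079991620+1241963303533920+835143799377954+366282500870286+108823356051137+22496861868481+3295165281331+345615943200+26046574004+1404142047+53374629+1389850+23485+231+1 = 4506715738447323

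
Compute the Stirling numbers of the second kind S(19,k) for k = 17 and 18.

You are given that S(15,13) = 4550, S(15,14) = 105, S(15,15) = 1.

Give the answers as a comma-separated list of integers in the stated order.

row 16: T[16][14]=14·105+4550=6020  T[16][15]=15·1+105=120  T[16][16]=16·0+1=1
row 17: T[17][15]=15·120+6020=7820  T[17][16]=16·1+120=136  T[17][17]=17·0+1=1
row 18: T[18][16]=16·136+7820=9996  T[18][17]=17·1+136=153  T[18][18]=18·0+1=1
row 19: T[19][17]=17·153+9996=12597  T[19][18]=18·1+153=171
Read S(19,17) = 12597, S(19,18) = 171.

12597, 171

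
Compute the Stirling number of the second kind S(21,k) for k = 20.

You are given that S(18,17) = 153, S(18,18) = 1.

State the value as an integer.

i=19: T(19,18)=153+18·1=171 | T(19,19)=1+19·0=1
i=20: T(20,19)=171+19·1=190 | T(20,20)=1+20·0=1
i=21: T(21,20)=190+20·1=210
Read S(21,20) = 210.

210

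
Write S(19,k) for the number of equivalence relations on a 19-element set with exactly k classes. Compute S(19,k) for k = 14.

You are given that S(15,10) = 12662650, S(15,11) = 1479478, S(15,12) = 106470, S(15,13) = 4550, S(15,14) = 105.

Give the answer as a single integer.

r16: T_16,11=11×1479478+12662650=28936908; T_16,12=12×106470+1479478=2757118; T_16,13=13×4550+106470=165620; T_16,14=14×105+4550=6020
r17: T_17,12=12×2757118+28936908=62022324; T_17,13=13×165620+2757118=4910178; T_17,14=14×6020+165620=249900
r18: T_18,13=13×4910178+62022324=125854638; T_18,14=14×249900+4910178=8408778
r19: T_19,14=14×8408778+125854638=243577530
Read S(19,14) = 243577530.

243577530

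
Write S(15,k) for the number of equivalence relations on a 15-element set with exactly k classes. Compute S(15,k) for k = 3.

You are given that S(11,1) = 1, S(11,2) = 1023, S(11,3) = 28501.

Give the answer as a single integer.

[12] T[12,1]:1*1+0=1 · T[12,2]:2*1023+1=2047 · T[12,3]:3*28501+1023=86526
[13] T[13,1]:1*1+0=1 · T[13,2]:2*2047+1=4095 · T[13,3]:3*86526+2047=261625
[14] T[14,2]:2*4095+1=8191 · T[14,3]:3*261625+4095=788970
[15] T[15,3]:3*788970+8191=2375101
Read S(15,3) = 2375101.

2375101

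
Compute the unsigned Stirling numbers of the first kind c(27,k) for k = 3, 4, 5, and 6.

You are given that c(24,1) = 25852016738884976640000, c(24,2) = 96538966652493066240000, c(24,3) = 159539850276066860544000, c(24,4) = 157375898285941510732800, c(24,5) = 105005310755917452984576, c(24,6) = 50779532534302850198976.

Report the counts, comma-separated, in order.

2671674589068831403868160000, 2761307967193712729035776000, 1945067308917524165279692800, 1000903392113435450162625024

@25  (25,1):25852016738884976640000·24+0→620448401733239439360000, (25,2):96538966652493066240000·24+25852016738884976640000→2342787216398718566400000, (25,3):159539850276066860544000·24+96538966652493066240000→3925495373278097719296000, (25,4):157375898285941510732800·24+159539850276066860544000→3936561409138663118131200, (25,5):105005310755917452984576·24+157375898285941510732800→2677503356427960382362624, (25,6):50779532534302850198976·24+105005310755917452984576→1323714091579185857760000
@26  (26,2):2342787216398718566400000·25+620448401733239439360000→59190128811701203599360000, (26,3):3925495373278097719296000·25+2342787216398718566400000→100480171548351161548800000, (26,4):3936561409138663118131200·25+3925495373278097719296000→102339530601744675672576000, (26,5):2677503356427960382362624·25+3936561409138663118131200→70874145319837672677196800, (26,6):1323714091579185857760000·25+2677503356427960382362624→35770355645907606826362624
@27  (27,3):100480171548351161548800000·26+59190128811701203599360000→2671674589068831403868160000, (27,4):102339530601744675672576000·26+100480171548351161548800000→2761307967193712729035776000, (27,5):70874145319837672677196800·26+102339530601744675672576000→1945067308917524165279692800, (27,6):35770355645907606826362624·26+70874145319837672677196800→1000903392113435450162625024
Read c(27,3) = 2671674589068831403868160000, c(27,4) = 2761307967193712729035776000, c(27,5) = 1945067308917524165279692800, c(27,6) = 1000903392113435450162625024.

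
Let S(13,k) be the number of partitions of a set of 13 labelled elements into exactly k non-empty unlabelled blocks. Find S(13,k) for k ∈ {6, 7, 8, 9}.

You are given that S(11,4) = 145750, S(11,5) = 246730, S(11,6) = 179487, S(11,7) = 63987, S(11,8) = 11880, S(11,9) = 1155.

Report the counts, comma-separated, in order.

9321312, 5715424, 1899612, 359502

i=12: T(12,5)=145750+5·246730=1379400 | T(12,6)=246730+6·179487=1323652 | T(12,7)=179487+7·63987=627396 | T(12,8)=63987+8·11880=159027 | T(12,9)=11880+9·1155=22275
i=13: T(13,6)=1379400+6·1323652=9321312 | T(13,7)=1323652+7·627396=5715424 | T(13,8)=627396+8·159027=1899612 | T(13,9)=159027+9·22275=359502
Read S(13,6) = 9321312, S(13,7) = 5715424, S(13,8) = 1899612, S(13,9) = 359502.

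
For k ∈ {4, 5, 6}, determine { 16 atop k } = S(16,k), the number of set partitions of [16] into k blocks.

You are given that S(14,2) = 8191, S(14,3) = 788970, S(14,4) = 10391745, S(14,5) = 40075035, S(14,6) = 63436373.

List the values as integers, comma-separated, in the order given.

@15  (15,3):788970·3+8191→2375101, (15,4):10391745·4+788970→42355950, (15,5):40075035·5+10391745→210766920, (15,6):63436373·6+40075035→420693273
@16  (16,4):42355950·4+2375101→171798901, (16,5):210766920·5+42355950→1096190550, (16,6):420693273·6+210766920→2734926558
Read S(16,4) = 171798901, S(16,5) = 1096190550, S(16,6) = 2734926558.

171798901, 1096190550, 2734926558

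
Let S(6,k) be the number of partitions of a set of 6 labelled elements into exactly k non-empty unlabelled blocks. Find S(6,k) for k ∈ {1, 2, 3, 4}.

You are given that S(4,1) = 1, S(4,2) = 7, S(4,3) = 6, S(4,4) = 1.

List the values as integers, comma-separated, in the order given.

i=5: T(5,1)=0+1·1=1 | T(5,2)=1+2·7=15 | T(5,3)=7+3·6=25 | T(5,4)=6+4·1=10
i=6: T(6,1)=0+1·1=1 | T(6,2)=1+2·15=31 | T(6,3)=15+3·25=90 | T(6,4)=25+4·10=65
Read S(6,1) = 1, S(6,2) = 31, S(6,3) = 90, S(6,4) = 65.

1, 31, 90, 65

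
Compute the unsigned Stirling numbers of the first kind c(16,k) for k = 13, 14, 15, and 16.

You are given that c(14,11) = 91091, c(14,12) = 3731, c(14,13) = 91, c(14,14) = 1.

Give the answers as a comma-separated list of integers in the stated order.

i=15: T(15,12)=91091+14·3731=143325 | T(15,13)=3731+14·91=5005 | T(15,14)=91+14·1=105 | T(15,15)=1+14·0=1
i=16: T(16,13)=143325+15·5005=218400 | T(16,14)=5005+15·105=6580 | T(16,15)=105+15·1=120 | T(16,16)=1+15·0=1
Read c(16,13) = 218400, c(16,14) = 6580, c(16,15) = 120, c(16,16) = 1.

218400, 6580, 120, 1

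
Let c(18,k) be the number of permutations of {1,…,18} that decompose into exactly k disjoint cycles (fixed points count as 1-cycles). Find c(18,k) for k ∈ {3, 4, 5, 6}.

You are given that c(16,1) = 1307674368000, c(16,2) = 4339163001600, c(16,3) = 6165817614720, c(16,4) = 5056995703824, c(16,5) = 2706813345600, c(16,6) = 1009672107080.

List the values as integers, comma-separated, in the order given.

r17: T_17,2=16×4339163001600+1307674368000=70734282393600; T_17,3=16×6165817614720+4339163001600=102992244837120; T_17,4=16×5056995703824+6165817614720=87077748875904; T_17,5=16×2706813345600+5056995703824=48366009233424; T_17,6=16×1009672107080+2706813345600=18861567058880
r18: T_18,3=17×102992244837120+70734282393600=1821602444624640; T_18,4=17×87077748875904+102992244837120=1583313975727488; T_18,5=17×48366009233424+87077748875904=909299905844112; T_18,6=17×18861567058880+48366009233424=369012649234384
Read c(18,3) = 1821602444624640, c(18,4) = 1583313975727488, c(18,5) = 909299905844112, c(18,6) = 369012649234384.

1821602444624640, 1583313975727488, 909299905844112, 369012649234384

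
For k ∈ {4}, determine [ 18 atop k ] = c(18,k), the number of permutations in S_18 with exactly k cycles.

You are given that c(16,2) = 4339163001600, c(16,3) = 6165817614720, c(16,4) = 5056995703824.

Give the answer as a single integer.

[17] T[17,3]:16*6165817614720+4339163001600=102992244837120 · T[17,4]:16*5056995703824+6165817614720=87077748875904
[18] T[18,4]:17*87077748875904+102992244837120=1583313975727488
Read c(18,4) = 1583313975727488.

1583313975727488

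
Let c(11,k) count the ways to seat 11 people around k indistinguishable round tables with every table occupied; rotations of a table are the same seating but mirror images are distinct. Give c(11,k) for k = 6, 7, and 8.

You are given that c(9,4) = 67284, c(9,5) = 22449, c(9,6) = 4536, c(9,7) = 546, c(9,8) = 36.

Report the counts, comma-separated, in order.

i=10: T(10,5)=67284+9·22449=269325 | T(10,6)=22449+9·4536=63273 | T(10,7)=4536+9·546=9450 | T(10,8)=546+9·36=870
i=11: T(11,6)=269325+10·63273=902055 | T(11,7)=63273+10·9450=157773 | T(11,8)=9450+10·870=18150
Read c(11,6) = 902055, c(11,7) = 157773, c(11,8) = 18150.

902055, 157773, 18150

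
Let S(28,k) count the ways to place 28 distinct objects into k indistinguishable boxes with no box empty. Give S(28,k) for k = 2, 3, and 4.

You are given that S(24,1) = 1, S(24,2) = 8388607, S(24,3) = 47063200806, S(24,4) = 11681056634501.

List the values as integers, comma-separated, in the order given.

i=25: T(25,1)=0+1·1=1 | T(25,2)=1+2·8388607=16777215 | T(25,3)=8388607+3·47063200806=141197991025 | T(25,4)=47063200806+4·11681056634501=46771289738810
i=26: T(26,1)=0+1·1=1 | T(26,2)=1+2·16777215=33554431 | T(26,3)=16777215+3·141197991025=423610750290 | T(26,4)=141197991025+4·46771289738810=187226356946265
i=27: T(27,1)=0+1·1=1 | T(27,2)=1+2·33554431=67108863 | T(27,3)=33554431+3·423610750290=1270865805301 | T(27,4)=423610750290+4·187226356946265=749329038535350
i=28: T(28,2)=1+2·67108863=134217727 | T(28,3)=67108863+3·1270865805301=3812664524766 | T(28,4)=1270865805301+4·749329038535350=2998587019946701
Read S(28,2) = 134217727, S(28,3) = 3812664524766, S(28,4) = 2998587019946701.

134217727, 3812664524766, 2998587019946701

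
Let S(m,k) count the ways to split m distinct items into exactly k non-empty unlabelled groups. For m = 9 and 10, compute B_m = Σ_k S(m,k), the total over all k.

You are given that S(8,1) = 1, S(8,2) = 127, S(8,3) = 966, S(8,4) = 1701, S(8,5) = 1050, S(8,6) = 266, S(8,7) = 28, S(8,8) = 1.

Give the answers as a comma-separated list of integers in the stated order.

@9  (9,1):1·1+0→1, (9,2):127·2+1→255, (9,3):966·3+127→3025, (9,4):1701·4+966→7770, (9,5):1050·5+1701→6951, (9,6):266·6+1050→2646, (9,7):28·7+266→462, (9,8):1·8+28→36, (9,9):0·9+1→1
@10  (10,1):1·1+0→1, (10,2):255·2+1→511, (10,3):3025·3+255→9330, (10,4):7770·4+3025→34105, (10,5):6951·5+7770→42525, (10,6):2646·6+6951→22827, (10,7):462·7+2646→5880, (10,8):36·8+462→750, (10,9):1·9+36→45, (10,10):0·10+1→1
B_9 = ΣS(9,k) = 1+255+3025+7770+6951+2646+462+36+1 = 21147
B_10 = ΣS(10,k) = 1+511+9330+34105+42525+22827+5880+750+45+1 = 115975

21147, 115975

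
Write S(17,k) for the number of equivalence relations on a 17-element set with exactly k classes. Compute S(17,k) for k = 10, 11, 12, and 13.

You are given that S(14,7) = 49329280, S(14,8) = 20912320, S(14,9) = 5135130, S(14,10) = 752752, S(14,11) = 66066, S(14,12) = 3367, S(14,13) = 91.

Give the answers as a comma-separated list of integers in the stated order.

[15] T[15,8]:8*20912320+49329280=216627840 · T[15,9]:9*5135130+20912320=67128490 · T[15,10]:10*752752+5135130=12662650 · T[15,11]:11*66066+752752=1479478 · T[15,12]:12*3367+66066=106470 · T[15,13]:13*91+3367=4550
[16] T[16,9]:9*67128490+216627840=820784250 · T[16,10]:10*12662650+67128490=193754990 · T[16,11]:11*1479478+12662650=28936908 · T[16,12]:12*106470+1479478=2757118 · T[16,13]:13*4550+106470=165620
[17] T[17,10]:10*193754990+820784250=2758334150 · T[17,11]:11*28936908+193754990=512060978 · T[17,12]:12*2757118+28936908=62022324 · T[17,13]:13*165620+2757118=4910178
Read S(17,10) = 2758334150, S(17,11) = 512060978, S(17,12) = 62022324, S(17,13) = 4910178.

2758334150, 512060978, 62022324, 4910178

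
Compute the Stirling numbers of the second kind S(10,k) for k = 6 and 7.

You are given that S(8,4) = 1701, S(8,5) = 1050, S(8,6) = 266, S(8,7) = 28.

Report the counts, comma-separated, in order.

22827, 5880

@9  (9,5):1050·5+1701→6951, (9,6):266·6+1050→2646, (9,7):28·7+266→462
@10  (10,6):2646·6+6951→22827, (10,7):462·7+2646→5880
Read S(10,6) = 22827, S(10,7) = 5880.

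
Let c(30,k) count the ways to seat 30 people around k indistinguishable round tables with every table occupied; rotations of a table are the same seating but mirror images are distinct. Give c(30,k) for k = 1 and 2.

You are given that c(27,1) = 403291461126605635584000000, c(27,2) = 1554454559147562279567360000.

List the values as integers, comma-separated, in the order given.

8841761993739701954543616000000, 35027999979859805266492784640000

r28: T_28,1=27×403291461126605635584000000+0=10888869450418352160768000000; T_28,2=27×1554454559147562279567360000+403291461126605635584000000=42373564558110787183902720000
r29: T_29,1=28×10888869450418352160768000000+0=304888344611713860501504000000; T_29,2=28×42373564558110787183902720000+10888869450418352160768000000=1197348677077520393310044160000
r30: T_30,1=29×304888344611713860501504000000+0=8841761993739701954543616000000; T_30,2=29×1197348677077520393310044160000+304888344611713860501504000000=35027999979859805266492784640000
Read c(30,1) = 8841761993739701954543616000000, c(30,2) = 35027999979859805266492784640000.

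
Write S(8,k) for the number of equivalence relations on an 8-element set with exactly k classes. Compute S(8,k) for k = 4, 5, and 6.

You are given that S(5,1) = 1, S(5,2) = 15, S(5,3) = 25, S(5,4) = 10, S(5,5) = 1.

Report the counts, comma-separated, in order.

i=6: T(6,2)=1+2·15=31 | T(6,3)=15+3·25=90 | T(6,4)=25+4·10=65 | T(6,5)=10+5·1=15 | T(6,6)=1+6·0=1
i=7: T(7,3)=31+3·90=301 | T(7,4)=90+4·65=350 | T(7,5)=65+5·15=140 | T(7,6)=15+6·1=21
i=8: T(8,4)=301+4·350=1701 | T(8,5)=350+5·140=1050 | T(8,6)=140+6·21=266
Read S(8,4) = 1701, S(8,5) = 1050, S(8,6) = 266.

1701, 1050, 266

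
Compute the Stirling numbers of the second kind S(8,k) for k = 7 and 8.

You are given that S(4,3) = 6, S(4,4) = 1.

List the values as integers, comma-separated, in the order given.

28, 1

r5: T_5,4=4×1+6=10; T_5,5=5×0+1=1
r6: T_6,5=5×1+10=15; T_6,6=6×0+1=1
r7: T_7,6=6×1+15=21; T_7,7=7×0+1=1
r8: T_8,7=7×1+21=28; T_8,8=8×0+1=1
Read S(8,7) = 28, S(8,8) = 1.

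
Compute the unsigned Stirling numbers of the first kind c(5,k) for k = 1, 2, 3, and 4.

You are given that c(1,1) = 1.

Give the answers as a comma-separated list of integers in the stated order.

row 2: T[2][1]=1·1+0=1  T[2][2]=1·0+1=1
row 3: T[3][1]=2·1+0=2  T[3][2]=2·1+1=3  T[3][3]=2·0+1=1
row 4: T[4][1]=3·2+0=6  T[4][2]=3·3+2=11  T[4][3]=3·1+3=6  T[4][4]=3·0+1=1
row 5: T[5][1]=4·6+0=24  T[5][2]=4·11+6=50  T[5][3]=4·6+11=35  T[5][4]=4·1+6=10
Read c(5,1) = 24, c(5,2) = 50, c(5,3) = 35, c(5,4) = 10.

24, 50, 35, 10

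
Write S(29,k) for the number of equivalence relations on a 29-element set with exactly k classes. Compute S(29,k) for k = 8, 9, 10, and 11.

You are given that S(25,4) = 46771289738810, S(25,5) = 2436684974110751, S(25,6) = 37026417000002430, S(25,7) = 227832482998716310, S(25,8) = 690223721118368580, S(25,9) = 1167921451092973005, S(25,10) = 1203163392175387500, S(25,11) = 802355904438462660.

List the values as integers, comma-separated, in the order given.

r26: T_26,5=5×2436684974110751+46771289738810=12230196160292565; T_26,6=6×37026417000002430+2436684974110751=224595186974125331; T_26,7=7×227832482998716310+37026417000002430=1631853797991016600; T_26,8=8×690223721118368580+227832482998716310=5749622251945664950; T_26,9=9×1167921451092973005+690223721118368580=11201516780955125625; T_26,10=10×1203163392175387500+1167921451092973005=13199555372846848005; T_26,11=11×802355904438462660+1203163392175387500=10029078340998476760
r27: T_27,6=6×224595186974125331+12230196160292565=1359801318005044551; T_27,7=7×1631853797991016600+224595186974125331=11647571772911241531; T_27,8=8×5749622251945664950+1631853797991016600=47628831813556336200; T_27,9=9×11201516780955125625+5749622251945664950=106563273280541795575; T_27,10=10×13199555372846848005+11201516780955125625=143197070509423605675; T_27,11=11×10029078340998476760+13199555372846848005=123519417123830092365
r28: T_28,7=7×11647571772911241531+1359801318005044551=82892803728383735268; T_28,8=8×47628831813556336200+11647571772911241531=392678226281361931131; T_28,9=9×106563273280541795575+47628831813556336200=1006698291338432496375; T_28,10=10×143197070509423605675+106563273280541795575=1538533978374777852325; T_28,11=11×123519417123830092365+143197070509423605675=1501910658871554621690
r29: T_29,8=8×392678226281361931131+82892803728383735268=3224318613979279184316; T_29,9=9×1006698291338432496375+392678226281361931131=9452962848327254398506; T_29,10=10×1538533978374777852325+1006698291338432496375=16392038075086211019625; T_29,11=11×1501910658871554621690+1538533978374777852325=18059551225961878690915
Read S(29,8) = 3224318613979279184316, S(29,9) = 9452962848327254398506, S(29,10) = 16392038075086211019625, S(29,11) = 18059551225961878690915.

3224318613979279184316, 9452962848327254398506, 16392038075086211019625, 18059551225961878690915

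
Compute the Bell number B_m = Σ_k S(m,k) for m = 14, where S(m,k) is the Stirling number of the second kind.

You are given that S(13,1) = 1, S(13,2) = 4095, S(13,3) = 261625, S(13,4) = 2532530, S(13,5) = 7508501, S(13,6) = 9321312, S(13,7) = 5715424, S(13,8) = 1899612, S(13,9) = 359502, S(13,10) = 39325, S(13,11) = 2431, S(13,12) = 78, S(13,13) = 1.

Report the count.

r14: T_14,1=1×1+0=1; T_14,2=2×4095+1=8191; T_14,3=3×261625+4095=788970; T_14,4=4×2532530+261625=10391745; T_14,5=5×7508501+2532530=40075035; T_14,6=6×9321312+7508501=63436373; T_14,7=7×5715424+9321312=49329280; T_14,8=8×1899612+5715424=20912320; T_14,9=9×359502+1899612=5135130; T_14,10=10×39325+359502=752752; T_14,11=11×2431+39325=66066; T_14,12=12×78+2431=3367; T_14,13=13×1+78=91; T_14,14=14×0+1=1
B_14 = ΣS(14,k) = 1+8191+788970+10391745+40075035+63436373+49329280+20912320+5135130+752752+66066+3367+91+1 = 190899322

190899322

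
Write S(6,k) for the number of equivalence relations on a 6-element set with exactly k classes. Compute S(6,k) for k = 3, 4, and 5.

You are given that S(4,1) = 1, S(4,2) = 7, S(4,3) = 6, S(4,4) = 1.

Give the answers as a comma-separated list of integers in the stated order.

90, 65, 15

r5: T_5,2=2×7+1=15; T_5,3=3×6+7=25; T_5,4=4×1+6=10; T_5,5=5×0+1=1
r6: T_6,3=3×25+15=90; T_6,4=4×10+25=65; T_6,5=5×1+10=15
Read S(6,3) = 90, S(6,4) = 65, S(6,5) = 15.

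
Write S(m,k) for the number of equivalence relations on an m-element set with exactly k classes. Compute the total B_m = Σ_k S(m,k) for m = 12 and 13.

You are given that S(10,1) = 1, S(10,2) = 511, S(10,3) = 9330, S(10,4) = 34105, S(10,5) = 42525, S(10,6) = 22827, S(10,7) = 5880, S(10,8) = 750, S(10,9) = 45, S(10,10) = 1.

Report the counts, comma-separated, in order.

4213597, 27644437

i=11: T(11,1)=0+1·1=1 | T(11,2)=1+2·511=1023 | T(11,3)=511+3·9330=28501 | T(11,4)=9330+4·34105=145750 | T(11,5)=34105+5·42525=246730 | T(11,6)=42525+6·22827=179487 | T(11,7)=22827+7·5880=63987 | T(11,8)=5880+8·750=11880 | T(11,9)=750+9·45=1155 | T(11,10)=45+10·1=55 | T(11,11)=1+11·0=1
i=12: T(12,1)=0+1·1=1 | T(12,2)=1+2·1023=2047 | T(12,3)=1023+3·28501=86526 | T(12,4)=28501+4·145750=611501 | T(12,5)=145750+5·246730=1379400 | T(12,6)=246730+6·179487=1323652 | T(12,7)=179487+7·63987=627396 | T(12,8)=63987+8·11880=159027 | T(12,9)=11880+9·1155=22275 | T(12,10)=1155+10·55=1705 | T(12,11)=55+11·1=66 | T(12,12)=1+12·0=1
i=13: T(13,1)=0+1·1=1 | T(13,2)=1+2·2047=4095 | T(13,3)=2047+3·86526=261625 | T(13,4)=86526+4·611501=2532530 | T(13,5)=611501+5·1379400=7508501 | T(13,6)=1379400+6·1323652=9321312 | T(13,7)=1323652+7·627396=5715424 | T(13,8)=627396+8·159027=1899612 | T(13,9)=159027+9·22275=359502 | T(13,10)=22275+10·1705=39325 | T(13,11)=1705+11·66=2431 | T(13,12)=66+12·1=78 | T(13,13)=1+13·0=1
B_12 = ΣS(12,k) = 1+2047+86526+611501+1379400+1323652+627396+159027+22275+1705+66+1 = 4213597
B_13 = ΣS(13,k) = 1+4095+261625+2532530+7508501+9321312+5715424+1899612+359502+39325+2431+78+1 = 27644437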